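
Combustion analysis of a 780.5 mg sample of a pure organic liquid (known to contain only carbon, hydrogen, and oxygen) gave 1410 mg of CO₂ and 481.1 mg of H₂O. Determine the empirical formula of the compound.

C3H5O2

mol C = 1.410 g CO₂ ÷ 44.009 g/mol = 0.032039 mol
mol H = 2 × 0.4811 g H₂O ÷ 18.015 g/mol = 0.053411 mol
mass O = 0.7805 − (0.38482 + 0.053838) = 0.34184 g → mol O = 0.34184 ÷ 15.999 = 0.021366 mol
Divide by the smallest (0.021366 mol): C 1.499, H 2.500, O 1.000
Multiplying each by 2 gives whole numbers: C 3.00, H 5.00, O 2.00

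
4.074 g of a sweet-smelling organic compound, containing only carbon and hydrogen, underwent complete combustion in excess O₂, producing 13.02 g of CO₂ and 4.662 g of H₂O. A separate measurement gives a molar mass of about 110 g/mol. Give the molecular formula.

mol C = 13.02 g CO₂ ÷ 44.009 g/mol = 0.29585 mol
mol H = 2 × 4.662 g H₂O ÷ 18.015 g/mol = 0.51757 mol
Divide by the smallest (0.29585 mol): C 1.000, H 1.749
Multiplying each by 4 gives whole numbers: C 4.00, H 7.00
Empirical formula: C4H7
Empirical-formula mass = 55.10 g/mol; 110 ÷ 55.10 ≈ 2, so the molecular formula is C8H14.

C8H14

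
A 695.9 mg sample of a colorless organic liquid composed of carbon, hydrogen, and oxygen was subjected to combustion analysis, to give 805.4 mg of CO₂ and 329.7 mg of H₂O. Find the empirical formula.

C2H4O3

mol C = 0.8054 g CO₂ ÷ 44.009 g/mol = 0.018301 mol
mol H = 2 × 0.3297 g H₂O ÷ 18.015 g/mol = 0.036603 mol
mass O = 0.6959 − (0.21981 + 0.036896) = 0.43919 g → mol O = 0.43919 ÷ 15.999 = 0.027451 mol
Divide by the smallest (0.018301 mol): C 1.000, H 2.000, O 1.500
Multiplying each by 2 gives whole numbers: C 2.00, H 4.00, O 3.00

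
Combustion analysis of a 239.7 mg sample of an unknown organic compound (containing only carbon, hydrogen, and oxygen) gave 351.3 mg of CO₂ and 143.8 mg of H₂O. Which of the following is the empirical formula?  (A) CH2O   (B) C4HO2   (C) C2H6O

(A) CH2O

mol C = 0.3513 g CO₂ ÷ 44.009 g/mol = 0.0079825 mol
mol H = 2 × 0.1438 g H₂O ÷ 18.015 g/mol = 0.015964 mol
mass O = 0.2397 − (0.095877 + 0.016092) = 0.12773 g → mol O = 0.12773 ÷ 15.999 = 0.0079837 mol
Divide by the smallest (0.0079825 mol): C 1.000, H 2.000, O 1.000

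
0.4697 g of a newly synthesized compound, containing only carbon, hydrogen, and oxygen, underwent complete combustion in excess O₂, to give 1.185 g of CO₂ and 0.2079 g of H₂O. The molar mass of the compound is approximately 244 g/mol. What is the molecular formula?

C14H12O4

mol C = 1.185 g CO₂ ÷ 44.009 g/mol = 0.026926 mol
mol H = 2 × 0.2079 g H₂O ÷ 18.015 g/mol = 0.023081 mol
mass O = 0.4697 − (0.32341 + 0.023265) = 0.12302 g → mol O = 0.12302 ÷ 15.999 = 0.0076894 mol
Divide by the smallest (0.0076894 mol): C 3.502, H 3.002, O 1.000
Multiplying each by 2 gives whole numbers: C 7.00, H 6.00, O 2.00
Empirical formula: C7H6O2
Empirical-formula mass = 122.12 g/mol; 244 ÷ 122.12 ≈ 2, so the molecular formula is C14H12O4.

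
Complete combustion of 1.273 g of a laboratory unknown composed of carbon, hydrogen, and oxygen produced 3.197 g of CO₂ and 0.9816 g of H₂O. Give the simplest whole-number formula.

mol C = 3.197 g CO₂ ÷ 44.009 g/mol = 0.072644 mol
mol H = 2 × 0.9816 g H₂O ÷ 18.015 g/mol = 0.10898 mol
mass O = 1.273 − (0.87253 + 0.10985) = 0.29062 g → mol O = 0.29062 ÷ 15.999 = 0.018165 mol
Divide by the smallest (0.018165 mol): C 3.999, H 5.999, O 1.000

C4H6O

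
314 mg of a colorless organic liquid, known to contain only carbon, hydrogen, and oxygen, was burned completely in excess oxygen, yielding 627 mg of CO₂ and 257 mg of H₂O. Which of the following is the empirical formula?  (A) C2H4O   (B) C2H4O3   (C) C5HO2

mol C = 0.627 g CO₂ ÷ 44.009 g/mol = 0.01425 mol
mol H = 2 × 0.257 g H₂O ÷ 18.015 g/mol = 0.02853 mol
mass O = 0.314 − (0.1711 + 0.02876) = 0.1141 g → mol O = 0.1141 ÷ 15.999 = 0.007133 mol
Divide by the smallest (0.007133 mol): C 1.997, H 4.000, O 1.000

(A) C2H4O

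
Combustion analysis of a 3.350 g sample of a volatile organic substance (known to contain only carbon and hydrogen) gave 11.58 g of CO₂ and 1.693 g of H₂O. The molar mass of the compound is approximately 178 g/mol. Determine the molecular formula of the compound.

C14H10

mol C = 11.58 g CO₂ ÷ 44.009 g/mol = 0.26313 mol
mol H = 2 × 1.693 g H₂O ÷ 18.015 g/mol = 0.18795 mol
Divide by the smallest (0.18795 mol): C 1.400, H 1.000
Multiplying each by 5 gives whole numbers: C 7.00, H 5.00
Empirical formula: C7H5
Empirical-formula mass = 89.12 g/mol; 178 ÷ 89.12 ≈ 2, so the molecular formula is C14H10.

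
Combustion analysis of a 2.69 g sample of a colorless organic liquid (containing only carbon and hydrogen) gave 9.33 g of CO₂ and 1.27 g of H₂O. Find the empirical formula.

mol C = 9.33 g CO₂ ÷ 44.009 g/mol = 0.2120 mol
mol H = 2 × 1.27 g H₂O ÷ 18.015 g/mol = 0.1410 mol
Divide by the smallest (0.1410 mol): C 1.504, H 1.000
Multiplying each by 2 gives whole numbers: C 3.01, H 2.00

C3H2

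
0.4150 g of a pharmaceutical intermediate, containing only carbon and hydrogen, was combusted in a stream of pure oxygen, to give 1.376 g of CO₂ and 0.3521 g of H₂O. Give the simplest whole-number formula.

mol C = 1.376 g CO₂ ÷ 44.009 g/mol = 0.031266 mol
mol H = 2 × 0.3521 g H₂O ÷ 18.015 g/mol = 0.039090 mol
Divide by the smallest (0.031266 mol): C 1.000, H 1.250
Multiplying each by 4 gives whole numbers: C 4.00, H 5.00

C4H5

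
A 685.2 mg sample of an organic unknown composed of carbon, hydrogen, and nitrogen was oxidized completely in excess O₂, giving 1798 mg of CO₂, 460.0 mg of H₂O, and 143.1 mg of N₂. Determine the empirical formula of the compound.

mol C = 1.798 g CO₂ ÷ 44.009 g/mol = 0.040855 mol
mol H = 2 × 0.4600 g H₂O ÷ 18.015 g/mol = 0.051069 mol
mol N = 2 × 0.1431 g N₂ ÷ 28.014 g/mol = 0.010216 mol
Divide by the smallest (0.010216 mol): C 3.999, H 4.999, N 1.000

C4H5N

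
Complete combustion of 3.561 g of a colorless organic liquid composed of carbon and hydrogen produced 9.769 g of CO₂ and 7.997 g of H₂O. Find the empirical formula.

mol C = 9.769 g CO₂ ÷ 44.009 g/mol = 0.22198 mol
mol H = 2 × 7.997 g H₂O ÷ 18.015 g/mol = 0.88782 mol
Divide by the smallest (0.22198 mol): C 1.000, H 4.000

CH4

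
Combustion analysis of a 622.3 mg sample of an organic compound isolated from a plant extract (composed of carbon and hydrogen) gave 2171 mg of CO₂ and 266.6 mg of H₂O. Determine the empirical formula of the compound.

mol C = 2.171 g CO₂ ÷ 44.009 g/mol = 0.049331 mol
mol H = 2 × 0.2666 g H₂O ÷ 18.015 g/mol = 0.029598 mol
Divide by the smallest (0.029598 mol): C 1.667, H 1.000
Multiplying each by 3 gives whole numbers: C 5.00, H 3.00

C5H3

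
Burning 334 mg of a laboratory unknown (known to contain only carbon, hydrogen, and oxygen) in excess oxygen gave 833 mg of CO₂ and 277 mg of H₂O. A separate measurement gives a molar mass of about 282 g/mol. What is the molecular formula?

mol C = 0.833 g CO₂ ÷ 44.009 g/mol = 0.01893 mol
mol H = 2 × 0.277 g H₂O ÷ 18.015 g/mol = 0.03075 mol
mass O = 0.334 − (0.2273 + 0.03100) = 0.07566 g → mol O = 0.07566 ÷ 15.999 = 0.004729 mol
Divide by the smallest (0.004729 mol): C 4.003, H 6.503, O 1.000
Multiplying each by 2 gives whole numbers: C 8.01, H 13.01, O 2.00
Empirical formula: C8H13O2
Empirical-formula mass = 141.19 g/mol; 282 ÷ 141.19 ≈ 2, so the molecular formula is C16H26O4.

C16H26O4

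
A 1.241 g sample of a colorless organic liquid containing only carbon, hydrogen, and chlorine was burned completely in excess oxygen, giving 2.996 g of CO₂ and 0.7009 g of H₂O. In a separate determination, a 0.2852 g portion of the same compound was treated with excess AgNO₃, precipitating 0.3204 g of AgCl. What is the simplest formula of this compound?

C7H8Cl

mol C = 2.996 g CO₂ ÷ 44.009 g/mol = 0.068077 mol
mol H = 2 × 0.7009 g H₂O ÷ 18.015 g/mol = 0.077813 mol
From the AgCl data: mol Cl per gram of compound = (0.3204 ÷ 143.318) ÷ 0.2852 = 0.0078387 mol/g, so in the 1.241 g combustion sample mol Cl = 0.0097278 mol
Divide by the smallest (0.0097278 mol): C 6.998, H 7.999, Cl 1.000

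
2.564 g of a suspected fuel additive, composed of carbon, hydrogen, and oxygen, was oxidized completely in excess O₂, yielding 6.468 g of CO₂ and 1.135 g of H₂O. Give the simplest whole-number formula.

C7H6O2

mol C = 6.468 g CO₂ ÷ 44.009 g/mol = 0.14697 mol
mol H = 2 × 1.135 g H₂O ÷ 18.015 g/mol = 0.12601 mol
mass O = 2.564 − (1.7653 + 0.12701) = 0.67173 g → mol O = 0.67173 ÷ 15.999 = 0.041986 mol
Divide by the smallest (0.041986 mol): C 3.500, H 3.001, O 1.000
Multiplying each by 2 gives whole numbers: C 7.00, H 6.00, O 2.00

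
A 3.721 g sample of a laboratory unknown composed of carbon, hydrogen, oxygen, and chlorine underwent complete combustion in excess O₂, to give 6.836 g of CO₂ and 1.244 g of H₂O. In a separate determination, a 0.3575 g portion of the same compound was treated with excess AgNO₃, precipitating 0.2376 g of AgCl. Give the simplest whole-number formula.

C9H8ClO4

mol C = 6.836 g CO₂ ÷ 44.009 g/mol = 0.15533 mol
mol H = 2 × 1.244 g H₂O ÷ 18.015 g/mol = 0.13811 mol
From the AgCl data: mol Cl per gram of compound = (0.2376 ÷ 143.318) ÷ 0.3575 = 0.0046373 mol/g, so in the 3.721 g combustion sample mol Cl = 0.017256 mol
mass O = 3.721 − (1.8657 + 0.13921 + 0.61171) = 1.1044 g → mol O = 1.1044 ÷ 15.999 = 0.069029 mol
Divide by the smallest (0.017256 mol): C 9.002, H 8.004, Cl 1.000, O 4.000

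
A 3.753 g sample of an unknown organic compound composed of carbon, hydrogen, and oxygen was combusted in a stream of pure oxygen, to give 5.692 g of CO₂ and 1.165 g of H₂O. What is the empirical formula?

mol C = 5.692 g CO₂ ÷ 44.009 g/mol = 0.12934 mol
mol H = 2 × 1.165 g H₂O ÷ 18.015 g/mol = 0.12934 mol
mass O = 3.753 − (1.5535 + 0.13037) = 2.0692 g → mol O = 2.0692 ÷ 15.999 = 0.12933 mol
Divide by the smallest (0.12933 mol): C 1.000, H 1.000, O 1.000

CHO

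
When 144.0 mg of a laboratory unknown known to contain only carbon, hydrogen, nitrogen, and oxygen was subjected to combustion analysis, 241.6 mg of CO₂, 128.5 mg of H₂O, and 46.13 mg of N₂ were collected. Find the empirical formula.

mol C = 0.2416 g CO₂ ÷ 44.009 g/mol = 0.0054898 mol
mol H = 2 × 0.1285 g H₂O ÷ 18.015 g/mol = 0.014266 mol
mol N = 2 × 0.04613 g N₂ ÷ 28.014 g/mol = 0.0032934 mol
mass O = 0.1440 − (0.065938 + 0.014380 + 0.046130) = 0.017552 g → mol O = 0.017552 ÷ 15.999 = 0.0010971 mol
Divide by the smallest (0.0010971 mol): C 5.004, H 13.004, N 3.002, O 1.000

C5H13N3O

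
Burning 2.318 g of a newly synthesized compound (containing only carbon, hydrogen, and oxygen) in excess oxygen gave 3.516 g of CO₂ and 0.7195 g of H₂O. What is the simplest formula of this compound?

mol C = 3.516 g CO₂ ÷ 44.009 g/mol = 0.079893 mol
mol H = 2 × 0.7195 g H₂O ÷ 18.015 g/mol = 0.079878 mol
mass O = 2.318 − (0.95959 + 0.080517) = 1.2779 g → mol O = 1.2779 ÷ 15.999 = 0.079873 mol
Divide by the smallest (0.079873 mol): C 1.000, H 1.000, O 1.000

CHO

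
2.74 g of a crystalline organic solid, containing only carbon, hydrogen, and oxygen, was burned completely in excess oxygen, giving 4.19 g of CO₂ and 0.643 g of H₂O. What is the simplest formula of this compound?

C4H3O4

mol C = 4.19 g CO₂ ÷ 44.009 g/mol = 0.09521 mol
mol H = 2 × 0.643 g H₂O ÷ 18.015 g/mol = 0.07138 mol
mass O = 2.74 − (1.144 + 0.07196) = 1.525 g → mol O = 1.525 ÷ 15.999 = 0.09529 mol
Divide by the smallest (0.07138 mol): C 1.334, H 1.000, O 1.335
Multiplying each by 3 gives whole numbers: C 4.00, H 3.00, O 4.00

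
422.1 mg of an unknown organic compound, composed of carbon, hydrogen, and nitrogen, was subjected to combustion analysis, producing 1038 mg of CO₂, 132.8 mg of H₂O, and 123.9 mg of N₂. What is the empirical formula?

C8H5N3

mol C = 1.038 g CO₂ ÷ 44.009 g/mol = 0.023586 mol
mol H = 2 × 0.1328 g H₂O ÷ 18.015 g/mol = 0.014743 mol
mol N = 2 × 0.1239 g N₂ ÷ 28.014 g/mol = 0.0088456 mol
Divide by the smallest (0.0088456 mol): C 2.666, H 1.667, N 1.000
Multiplying each by 3 gives whole numbers: C 8.00, H 5.00, N 3.00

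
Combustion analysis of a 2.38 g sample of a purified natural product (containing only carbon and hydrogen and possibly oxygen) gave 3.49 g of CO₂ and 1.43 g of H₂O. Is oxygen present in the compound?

mol C = 3.49 g CO₂ ÷ 44.009 g/mol = 0.07930 mol
mol H = 2 × 1.43 g H₂O ÷ 18.015 g/mol = 0.1588 mol
C and H account for only 1.113 g of the 2.38 g sample; the remaining 1.267 g must be oxygen.

yes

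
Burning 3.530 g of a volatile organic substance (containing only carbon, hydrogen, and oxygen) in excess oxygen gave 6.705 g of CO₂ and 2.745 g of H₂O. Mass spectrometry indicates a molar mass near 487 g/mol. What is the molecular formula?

mol C = 6.705 g CO₂ ÷ 44.009 g/mol = 0.15236 mol
mol H = 2 × 2.745 g H₂O ÷ 18.015 g/mol = 0.30475 mol
mass O = 3.530 − (1.8299 + 0.30718) = 1.3929 g → mol O = 1.3929 ÷ 15.999 = 0.087060 mol
Divide by the smallest (0.087060 mol): C 1.750, H 3.500, O 1.000
Multiplying each by 4 gives whole numbers: C 7.00, H 14.00, O 4.00
Empirical formula: C7H14O4
Empirical-formula mass = 162.19 g/mol; 487 ÷ 162.19 ≈ 3, so the molecular formula is C21H42O12.

C21H42O12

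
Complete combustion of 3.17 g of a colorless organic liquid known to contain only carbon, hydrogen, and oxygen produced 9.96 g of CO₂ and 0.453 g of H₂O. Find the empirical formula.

mol C = 9.96 g CO₂ ÷ 44.009 g/mol = 0.2263 mol
mol H = 2 × 0.453 g H₂O ÷ 18.015 g/mol = 0.05029 mol
mass O = 3.17 − (2.718 + 0.05069) = 0.4010 g → mol O = 0.4010 ÷ 15.999 = 0.02506 mol
Divide by the smallest (0.02506 mol): C 9.029, H 2.006, O 1.000

C9H2O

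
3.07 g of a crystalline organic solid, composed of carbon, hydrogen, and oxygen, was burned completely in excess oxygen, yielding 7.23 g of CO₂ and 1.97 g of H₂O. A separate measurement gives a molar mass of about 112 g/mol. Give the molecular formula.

C6H8O2

mol C = 7.23 g CO₂ ÷ 44.009 g/mol = 0.1643 mol
mol H = 2 × 1.97 g H₂O ÷ 18.015 g/mol = 0.2187 mol
mass O = 3.07 − (1.973 + 0.2205) = 0.8763 g → mol O = 0.8763 ÷ 15.999 = 0.05477 mol
Divide by the smallest (0.05477 mol): C 2.999, H 3.993, O 1.000
Empirical formula: C3H4O
Empirical-formula mass = 56.06 g/mol; 112 ÷ 56.06 ≈ 2, so the molecular formula is C6H8O2.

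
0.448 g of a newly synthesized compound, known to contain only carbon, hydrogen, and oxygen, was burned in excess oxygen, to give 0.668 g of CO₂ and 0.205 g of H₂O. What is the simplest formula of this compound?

mol C = 0.668 g CO₂ ÷ 44.009 g/mol = 0.01518 mol
mol H = 2 × 0.205 g H₂O ÷ 18.015 g/mol = 0.02276 mol
mass O = 0.448 − (0.1823 + 0.02294) = 0.2427 g → mol O = 0.2427 ÷ 15.999 = 0.01517 mol
Divide by the smallest (0.01517 mol): C 1.000, H 1.500, O 1.000
Multiplying each by 2 gives whole numbers: C 2.00, H 3.00, O 2.00

C2H3O2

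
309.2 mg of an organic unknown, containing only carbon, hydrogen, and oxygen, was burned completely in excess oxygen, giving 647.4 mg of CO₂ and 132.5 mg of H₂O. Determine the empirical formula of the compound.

mol C = 0.6474 g CO₂ ÷ 44.009 g/mol = 0.014711 mol
mol H = 2 × 0.1325 g H₂O ÷ 18.015 g/mol = 0.014710 mol
mass O = 0.3092 − (0.17669 + 0.014828) = 0.11768 g → mol O = 0.11768 ÷ 15.999 = 0.0073556 mol
Divide by the smallest (0.0073556 mol): C 2.000, H 2.000, O 1.000

C2H2O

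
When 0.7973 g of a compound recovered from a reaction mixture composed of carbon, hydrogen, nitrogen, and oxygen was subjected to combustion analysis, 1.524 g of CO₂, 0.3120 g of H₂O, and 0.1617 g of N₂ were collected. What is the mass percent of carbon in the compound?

mol C = 1.524 g CO₂ ÷ 44.009 g/mol = 0.034629 mol
mol H = 2 × 0.3120 g H₂O ÷ 18.015 g/mol = 0.034638 mol
mol N = 2 × 0.1617 g N₂ ÷ 28.014 g/mol = 0.011544 mol
mass O = 0.7973 − (0.41593 + 0.034915 + 0.16170) = 0.18475 g → mol O = 0.18475 ÷ 15.999 = 0.011548 mol
mass % C = 0.41593 g ÷ 0.7973 g × 100%

52.17%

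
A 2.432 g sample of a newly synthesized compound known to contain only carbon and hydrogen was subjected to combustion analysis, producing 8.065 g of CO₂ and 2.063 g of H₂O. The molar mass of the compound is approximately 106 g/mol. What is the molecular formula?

mol C = 8.065 g CO₂ ÷ 44.009 g/mol = 0.18326 mol
mol H = 2 × 2.063 g H₂O ÷ 18.015 g/mol = 0.22903 mol
Divide by the smallest (0.18326 mol): C 1.000, H 1.250
Multiplying each by 4 gives whole numbers: C 4.00, H 5.00
Empirical formula: C4H5
Empirical-formula mass = 53.08 g/mol; 106 ÷ 53.08 ≈ 2, so the molecular formula is C8H10.

C8H10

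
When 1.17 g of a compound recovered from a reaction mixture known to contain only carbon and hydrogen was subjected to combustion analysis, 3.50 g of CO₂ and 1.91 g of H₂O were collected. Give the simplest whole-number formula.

C3H8

mol C = 3.50 g CO₂ ÷ 44.009 g/mol = 0.07953 mol
mol H = 2 × 1.91 g H₂O ÷ 18.015 g/mol = 0.2120 mol
Divide by the smallest (0.07953 mol): C 1.000, H 2.666
Multiplying each by 3 gives whole numbers: C 3.00, H 8.00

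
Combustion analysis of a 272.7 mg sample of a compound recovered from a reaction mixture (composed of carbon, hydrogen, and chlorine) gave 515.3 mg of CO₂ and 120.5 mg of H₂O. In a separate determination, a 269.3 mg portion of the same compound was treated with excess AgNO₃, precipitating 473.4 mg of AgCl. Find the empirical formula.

C7H8Cl2

mol C = 0.5153 g CO₂ ÷ 44.009 g/mol = 0.011709 mol
mol H = 2 × 0.1205 g H₂O ÷ 18.015 g/mol = 0.013378 mol
From the AgCl data: mol Cl per gram of compound = (0.4734 ÷ 143.318) ÷ 0.2693 = 0.012266 mol/g, so in the 0.2727 g combustion sample mol Cl = 0.0033448 mol
Divide by the smallest (0.0033448 mol): C 3.501, H 4.000, Cl 1.000
Multiplying each by 2 gives whole numbers: C 7.00, H 8.00, Cl 2.00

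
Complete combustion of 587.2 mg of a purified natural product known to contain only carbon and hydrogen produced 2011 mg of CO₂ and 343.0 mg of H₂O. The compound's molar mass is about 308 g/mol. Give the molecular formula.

mol C = 2.011 g CO₂ ÷ 44.009 g/mol = 0.045695 mol
mol H = 2 × 0.3430 g H₂O ÷ 18.015 g/mol = 0.038079 mol
Divide by the smallest (0.038079 mol): C 1.200, H 1.000
Multiplying each by 5 gives whole numbers: C 6.00, H 5.00
Empirical formula: C6H5
Empirical-formula mass = 77.11 g/mol; 308 ÷ 77.11 ≈ 4, so the molecular formula is C24H20.

C24H20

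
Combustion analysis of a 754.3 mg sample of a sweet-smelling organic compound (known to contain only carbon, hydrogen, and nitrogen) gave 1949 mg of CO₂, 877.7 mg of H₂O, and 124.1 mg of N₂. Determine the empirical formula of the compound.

C5H11N

mol C = 1.949 g CO₂ ÷ 44.009 g/mol = 0.044286 mol
mol H = 2 × 0.8777 g H₂O ÷ 18.015 g/mol = 0.097441 mol
mol N = 2 × 0.1241 g N₂ ÷ 28.014 g/mol = 0.0088599 mol
Divide by the smallest (0.0088599 mol): C 4.999, H 10.998, N 1.000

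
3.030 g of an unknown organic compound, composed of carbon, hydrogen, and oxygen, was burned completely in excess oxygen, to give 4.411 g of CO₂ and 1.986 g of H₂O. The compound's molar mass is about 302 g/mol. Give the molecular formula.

mol C = 4.411 g CO₂ ÷ 44.009 g/mol = 0.10023 mol
mol H = 2 × 1.986 g H₂O ÷ 18.015 g/mol = 0.22048 mol
mass O = 3.030 − (1.2039 + 0.22225) = 1.6039 g → mol O = 1.6039 ÷ 15.999 = 0.10025 mol
Divide by the smallest (0.10023 mol): C 1.000, H 2.200, O 1.000
Multiplying each by 5 gives whole numbers: C 5.00, H 11.00, O 5.00
Empirical formula: C5H11O5
Empirical-formula mass = 151.14 g/mol; 302 ÷ 151.14 ≈ 2, so the molecular formula is C10H22O10.

C10H22O10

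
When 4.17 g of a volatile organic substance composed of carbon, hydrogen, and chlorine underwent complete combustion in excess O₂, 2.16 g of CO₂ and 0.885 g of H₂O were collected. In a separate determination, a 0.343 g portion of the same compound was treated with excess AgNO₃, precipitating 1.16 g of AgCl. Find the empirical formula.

CH2Cl2

mol C = 2.16 g CO₂ ÷ 44.009 g/mol = 0.04908 mol
mol H = 2 × 0.885 g H₂O ÷ 18.015 g/mol = 0.09825 mol
From the AgCl data: mol Cl per gram of compound = (1.16 ÷ 143.318) ÷ 0.343 = 0.02360 mol/g, so in the 4.17 g combustion sample mol Cl = 0.09840 mol
Divide by the smallest (0.04908 mol): C 1.000, H 2.002, Cl 2.005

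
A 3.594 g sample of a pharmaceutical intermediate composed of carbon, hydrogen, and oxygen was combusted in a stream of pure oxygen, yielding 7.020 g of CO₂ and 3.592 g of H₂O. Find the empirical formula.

C2H5O

mol C = 7.020 g CO₂ ÷ 44.009 g/mol = 0.15951 mol
mol H = 2 × 3.592 g H₂O ÷ 18.015 g/mol = 0.39878 mol
mass O = 3.594 − (1.9159 + 0.40197) = 1.2761 g → mol O = 1.2761 ÷ 15.999 = 0.079763 mol
Divide by the smallest (0.079763 mol): C 2.000, H 5.000, O 1.000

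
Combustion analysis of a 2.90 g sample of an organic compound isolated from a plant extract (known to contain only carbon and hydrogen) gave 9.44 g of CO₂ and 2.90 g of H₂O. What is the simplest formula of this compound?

C2H3

mol C = 9.44 g CO₂ ÷ 44.009 g/mol = 0.2145 mol
mol H = 2 × 2.90 g H₂O ÷ 18.015 g/mol = 0.3220 mol
Divide by the smallest (0.2145 mol): C 1.000, H 1.501
Multiplying each by 2 gives whole numbers: C 2.00, H 3.00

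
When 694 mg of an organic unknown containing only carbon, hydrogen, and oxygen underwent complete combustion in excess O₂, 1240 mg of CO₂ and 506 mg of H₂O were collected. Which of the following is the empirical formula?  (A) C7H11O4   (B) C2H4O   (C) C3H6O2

(C) C3H6O2

mol C = 1.24 g CO₂ ÷ 44.009 g/mol = 0.02818 mol
mol H = 2 × 0.506 g H₂O ÷ 18.015 g/mol = 0.05618 mol
mass O = 0.694 − (0.3384 + 0.05662) = 0.2990 g → mol O = 0.2990 ÷ 15.999 = 0.01869 mol
Divide by the smallest (0.01869 mol): C 1.508, H 3.006, O 1.000
Multiplying each by 2 gives whole numbers: C 3.02, H 6.01, O 2.00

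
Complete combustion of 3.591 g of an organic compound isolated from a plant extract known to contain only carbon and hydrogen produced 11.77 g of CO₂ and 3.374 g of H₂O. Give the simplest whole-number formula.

C5H7

mol C = 11.77 g CO₂ ÷ 44.009 g/mol = 0.26745 mol
mol H = 2 × 3.374 g H₂O ÷ 18.015 g/mol = 0.37458 mol
Divide by the smallest (0.26745 mol): C 1.000, H 1.401
Multiplying each by 5 gives whole numbers: C 5.00, H 7.00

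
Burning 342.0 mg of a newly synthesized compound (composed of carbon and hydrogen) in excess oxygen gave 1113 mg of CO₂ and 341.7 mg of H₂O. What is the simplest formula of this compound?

C2H3

mol C = 1.113 g CO₂ ÷ 44.009 g/mol = 0.025290 mol
mol H = 2 × 0.3417 g H₂O ÷ 18.015 g/mol = 0.037935 mol
Divide by the smallest (0.025290 mol): C 1.000, H 1.500
Multiplying each by 2 gives whole numbers: C 2.00, H 3.00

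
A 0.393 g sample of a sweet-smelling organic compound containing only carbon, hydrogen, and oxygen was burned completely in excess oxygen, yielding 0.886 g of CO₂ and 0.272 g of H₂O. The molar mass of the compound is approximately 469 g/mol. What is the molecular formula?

mol C = 0.886 g CO₂ ÷ 44.009 g/mol = 0.02013 mol
mol H = 2 × 0.272 g H₂O ÷ 18.015 g/mol = 0.03020 mol
mass O = 0.393 − (0.2418 + 0.03044) = 0.1208 g → mol O = 0.1208 ÷ 15.999 = 0.007548 mol
Divide by the smallest (0.007548 mol): C 2.667, H 4.001, O 1.000
Multiplying each by 3 gives whole numbers: C 8.00, H 12.00, O 3.00
Empirical formula: C8H12O3
Empirical-formula mass = 156.18 g/mol; 469 ÷ 156.18 ≈ 3, so the molecular formula is C24H36O9.

C24H36O9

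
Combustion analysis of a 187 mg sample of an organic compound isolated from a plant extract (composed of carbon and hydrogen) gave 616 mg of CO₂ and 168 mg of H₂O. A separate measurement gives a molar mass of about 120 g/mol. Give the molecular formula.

mol C = 0.616 g CO₂ ÷ 44.009 g/mol = 0.01400 mol
mol H = 2 × 0.168 g H₂O ÷ 18.015 g/mol = 0.01865 mol
Divide by the smallest (0.01400 mol): C 1.000, H 1.332
Multiplying each by 3 gives whole numbers: C 3.00, H 4.00
Empirical formula: C3H4
Empirical-formula mass = 40.06 g/mol; 120 ÷ 40.06 ≈ 3, so the molecular formula is C9H12.

C9H12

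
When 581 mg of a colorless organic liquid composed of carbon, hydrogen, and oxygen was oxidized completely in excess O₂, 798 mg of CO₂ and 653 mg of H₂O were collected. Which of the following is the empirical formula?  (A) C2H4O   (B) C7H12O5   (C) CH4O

mol C = 0.798 g CO₂ ÷ 44.009 g/mol = 0.01813 mol
mol H = 2 × 0.653 g H₂O ÷ 18.015 g/mol = 0.07250 mol
mass O = 0.581 − (0.2178 + 0.07308) = 0.2901 g → mol O = 0.2901 ÷ 15.999 = 0.01813 mol
Divide by the smallest (0.01813 mol): C 1.000, H 3.998, O 1.000

(C) CH4O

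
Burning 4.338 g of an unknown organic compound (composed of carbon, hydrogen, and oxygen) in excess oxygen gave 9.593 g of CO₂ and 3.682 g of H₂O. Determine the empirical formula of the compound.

C8H15O3

mol C = 9.593 g CO₂ ÷ 44.009 g/mol = 0.21798 mol
mol H = 2 × 3.682 g H₂O ÷ 18.015 g/mol = 0.40877 mol
mass O = 4.338 − (2.6181 + 0.41204) = 1.3078 g → mol O = 1.3078 ÷ 15.999 = 0.081744 mol
Divide by the smallest (0.081744 mol): C 2.667, H 5.001, O 1.000
Multiplying each by 3 gives whole numbers: C 8.00, H 15.00, O 3.00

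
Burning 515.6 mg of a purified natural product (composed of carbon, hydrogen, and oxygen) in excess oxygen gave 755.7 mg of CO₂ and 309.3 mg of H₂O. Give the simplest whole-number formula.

CH2O

mol C = 0.7557 g CO₂ ÷ 44.009 g/mol = 0.017171 mol
mol H = 2 × 0.3093 g H₂O ÷ 18.015 g/mol = 0.034338 mol
mass O = 0.5156 − (0.20625 + 0.034613) = 0.27474 g → mol O = 0.27474 ÷ 15.999 = 0.017172 mol
Divide by the smallest (0.017171 mol): C 1.000, H 2.000, O 1.000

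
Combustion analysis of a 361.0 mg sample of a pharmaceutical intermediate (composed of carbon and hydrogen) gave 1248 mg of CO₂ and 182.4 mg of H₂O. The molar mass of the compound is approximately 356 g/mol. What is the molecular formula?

C28H20

mol C = 1.248 g CO₂ ÷ 44.009 g/mol = 0.028358 mol
mol H = 2 × 0.1824 g H₂O ÷ 18.015 g/mol = 0.020250 mol
Divide by the smallest (0.020250 mol): C 1.400, H 1.000
Multiplying each by 5 gives whole numbers: C 7.00, H 5.00
Empirical formula: C7H5
Empirical-formula mass = 89.12 g/mol; 356 ÷ 89.12 ≈ 4, so the molecular formula is C28H20.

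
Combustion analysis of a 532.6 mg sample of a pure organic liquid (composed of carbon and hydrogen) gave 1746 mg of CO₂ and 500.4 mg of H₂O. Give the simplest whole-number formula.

mol C = 1.746 g CO₂ ÷ 44.009 g/mol = 0.039674 mol
mol H = 2 × 0.5004 g H₂O ÷ 18.015 g/mol = 0.055554 mol
Divide by the smallest (0.039674 mol): C 1.000, H 1.400
Multiplying each by 5 gives whole numbers: C 5.00, H 7.00

C5H7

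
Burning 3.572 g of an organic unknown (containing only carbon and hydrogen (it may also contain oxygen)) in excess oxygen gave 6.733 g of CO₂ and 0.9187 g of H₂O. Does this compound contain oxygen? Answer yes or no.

yes

mol C = 6.733 g CO₂ ÷ 44.009 g/mol = 0.15299 mol
mol H = 2 × 0.9187 g H₂O ÷ 18.015 g/mol = 0.10199 mol
C and H account for only 1.9404 g of the 3.572 g sample; the remaining 1.6316 g must be oxygen.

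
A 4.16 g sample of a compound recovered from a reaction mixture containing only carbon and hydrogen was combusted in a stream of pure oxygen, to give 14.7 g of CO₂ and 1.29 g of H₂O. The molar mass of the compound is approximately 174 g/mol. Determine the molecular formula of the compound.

C14H6

mol C = 14.7 g CO₂ ÷ 44.009 g/mol = 0.3340 mol
mol H = 2 × 1.29 g H₂O ÷ 18.015 g/mol = 0.1432 mol
Divide by the smallest (0.1432 mol): C 2.332, H 1.000
Multiplying each by 3 gives whole numbers: C 7.00, H 3.00
Empirical formula: C7H3
Empirical-formula mass = 87.10 g/mol; 174 ÷ 87.10 ≈ 2, so the molecular formula is C14H6.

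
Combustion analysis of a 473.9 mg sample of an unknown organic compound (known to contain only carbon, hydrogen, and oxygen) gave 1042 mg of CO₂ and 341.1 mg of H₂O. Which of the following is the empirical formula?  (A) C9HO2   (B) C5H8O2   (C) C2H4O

mol C = 1.042 g CO₂ ÷ 44.009 g/mol = 0.023677 mol
mol H = 2 × 0.3411 g H₂O ÷ 18.015 g/mol = 0.037868 mol
mass O = 0.4739 − (0.28438 + 0.038171) = 0.15134 g → mol O = 0.15134 ÷ 15.999 = 0.0094596 mol
Divide by the smallest (0.0094596 mol): C 2.503, H 4.003, O 1.000
Multiplying each by 2 gives whole numbers: C 5.01, H 8.01, O 2.00

(B) C5H8O2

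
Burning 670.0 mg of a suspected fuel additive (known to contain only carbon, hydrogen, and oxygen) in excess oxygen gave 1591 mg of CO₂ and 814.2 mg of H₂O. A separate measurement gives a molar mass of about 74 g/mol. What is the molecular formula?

mol C = 1.591 g CO₂ ÷ 44.009 g/mol = 0.036152 mol
mol H = 2 × 0.8142 g H₂O ÷ 18.015 g/mol = 0.090391 mol
mass O = 0.6700 − (0.43422 + 0.091114) = 0.14467 g → mol O = 0.14467 ÷ 15.999 = 0.0090423 mol
Divide by the smallest (0.0090423 mol): C 3.998, H 9.997, O 1.000
Empirical formula: C4H10O
Empirical-formula mass = 74.12 g/mol; 74 ÷ 74.12 ≈ 1, so the molecular formula is C4H10O.

C4H10O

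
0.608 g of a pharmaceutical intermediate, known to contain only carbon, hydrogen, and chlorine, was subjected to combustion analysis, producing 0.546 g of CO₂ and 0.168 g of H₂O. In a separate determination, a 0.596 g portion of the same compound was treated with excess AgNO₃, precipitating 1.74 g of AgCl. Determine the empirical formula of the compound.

C2H3Cl2

mol C = 0.546 g CO₂ ÷ 44.009 g/mol = 0.01241 mol
mol H = 2 × 0.168 g H₂O ÷ 18.015 g/mol = 0.01865 mol
From the AgCl data: mol Cl per gram of compound = (1.74 ÷ 143.318) ÷ 0.596 = 0.02037 mol/g, so in the 0.608 g combustion sample mol Cl = 0.01239 mol
Divide by the smallest (0.01239 mol): C 1.002, H 1.506, Cl 1.000
Multiplying each by 2 gives whole numbers: C 2.00, H 3.01, Cl 2.00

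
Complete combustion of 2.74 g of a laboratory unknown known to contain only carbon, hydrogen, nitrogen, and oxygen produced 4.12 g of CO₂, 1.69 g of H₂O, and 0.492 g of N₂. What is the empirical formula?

mol C = 4.12 g CO₂ ÷ 44.009 g/mol = 0.09362 mol
mol H = 2 × 1.69 g H₂O ÷ 18.015 g/mol = 0.1876 mol
mol N = 2 × 0.492 g N₂ ÷ 28.014 g/mol = 0.03513 mol
mass O = 2.74 − (1.124 + 0.1891 + 0.4920) = 0.9344 g → mol O = 0.9344 ÷ 15.999 = 0.05841 mol
Divide by the smallest (0.03513 mol): C 2.665, H 5.341, N 1.000, O 1.663
Multiplying each by 3 gives whole numbers: C 8.00, H 16.02, N 3.00, O 4.99

C8H16N3O5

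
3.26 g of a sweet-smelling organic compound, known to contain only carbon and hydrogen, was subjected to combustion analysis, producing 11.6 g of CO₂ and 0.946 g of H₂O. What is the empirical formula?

C5H2

mol C = 11.6 g CO₂ ÷ 44.009 g/mol = 0.2636 mol
mol H = 2 × 0.946 g H₂O ÷ 18.015 g/mol = 0.1050 mol
Divide by the smallest (0.1050 mol): C 2.510, H 1.000
Multiplying each by 2 gives whole numbers: C 5.02, H 2.00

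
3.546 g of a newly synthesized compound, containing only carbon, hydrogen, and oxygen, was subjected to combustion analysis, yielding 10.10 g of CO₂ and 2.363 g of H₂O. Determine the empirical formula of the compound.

mol C = 10.10 g CO₂ ÷ 44.009 g/mol = 0.22950 mol
mol H = 2 × 2.363 g H₂O ÷ 18.015 g/mol = 0.26234 mol
mass O = 3.546 − (2.7565 + 0.26444) = 0.52506 g → mol O = 0.52506 ÷ 15.999 = 0.032818 mol
Divide by the smallest (0.032818 mol): C 6.993, H 7.994, O 1.000

C7H8O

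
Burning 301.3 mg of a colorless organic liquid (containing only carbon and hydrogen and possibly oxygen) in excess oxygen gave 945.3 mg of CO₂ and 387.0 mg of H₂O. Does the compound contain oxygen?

no

mol C = 0.9453 g CO₂ ÷ 44.009 g/mol = 0.021480 mol
mol H = 2 × 0.3870 g H₂O ÷ 18.015 g/mol = 0.042964 mol
C and H together account for 0.30130 g — essentially the entire 0.3013 g sample — so the compound contains no oxygen.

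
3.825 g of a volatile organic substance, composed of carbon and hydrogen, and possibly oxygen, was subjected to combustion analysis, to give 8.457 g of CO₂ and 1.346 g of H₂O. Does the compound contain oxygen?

mol C = 8.457 g CO₂ ÷ 44.009 g/mol = 0.19217 mol
mol H = 2 × 1.346 g H₂O ÷ 18.015 g/mol = 0.14943 mol
C and H account for only 2.4587 g of the 3.825 g sample; the remaining 1.3663 g must be oxygen.

yes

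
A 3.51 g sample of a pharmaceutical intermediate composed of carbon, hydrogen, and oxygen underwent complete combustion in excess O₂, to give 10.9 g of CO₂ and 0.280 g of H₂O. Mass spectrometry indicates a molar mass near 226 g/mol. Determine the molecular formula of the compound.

mol C = 10.9 g CO₂ ÷ 44.009 g/mol = 0.2477 mol
mol H = 2 × 0.280 g H₂O ÷ 18.015 g/mol = 0.03109 mol
mass O = 3.51 − (2.975 + 0.03133) = 0.5038 g → mol O = 0.5038 ÷ 15.999 = 0.03149 mol
Divide by the smallest (0.03109 mol): C 7.968, H 1.000, O 1.013
Empirical formula: C8HO
Empirical-formula mass = 113.09 g/mol; 226 ÷ 113.09 ≈ 2, so the molecular formula is C16H2O2.

C16H2O2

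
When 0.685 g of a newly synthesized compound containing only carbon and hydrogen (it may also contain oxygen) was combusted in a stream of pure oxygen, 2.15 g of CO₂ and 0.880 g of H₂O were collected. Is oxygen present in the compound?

mol C = 2.15 g CO₂ ÷ 44.009 g/mol = 0.04885 mol
mol H = 2 × 0.880 g H₂O ÷ 18.015 g/mol = 0.09770 mol
C and H together account for 0.6853 g — essentially the entire 0.685 g sample — so the compound contains no oxygen.

no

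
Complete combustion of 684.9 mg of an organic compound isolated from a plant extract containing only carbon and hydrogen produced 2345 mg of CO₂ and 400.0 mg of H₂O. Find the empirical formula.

C6H5

mol C = 2.345 g CO₂ ÷ 44.009 g/mol = 0.053285 mol
mol H = 2 × 0.4000 g H₂O ÷ 18.015 g/mol = 0.044407 mol
Divide by the smallest (0.044407 mol): C 1.200, H 1.000
Multiplying each by 5 gives whole numbers: C 6.00, H 5.00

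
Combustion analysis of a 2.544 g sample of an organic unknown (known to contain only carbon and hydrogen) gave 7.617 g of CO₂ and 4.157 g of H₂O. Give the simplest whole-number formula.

C3H8

mol C = 7.617 g CO₂ ÷ 44.009 g/mol = 0.17308 mol
mol H = 2 × 4.157 g H₂O ÷ 18.015 g/mol = 0.46150 mol
Divide by the smallest (0.17308 mol): C 1.000, H 2.666
Multiplying each by 3 gives whole numbers: C 3.00, H 8.00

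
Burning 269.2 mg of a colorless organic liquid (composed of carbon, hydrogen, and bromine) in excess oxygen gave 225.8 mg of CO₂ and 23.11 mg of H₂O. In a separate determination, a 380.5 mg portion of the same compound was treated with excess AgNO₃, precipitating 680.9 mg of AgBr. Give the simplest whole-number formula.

C2HBr

mol C = 0.2258 g CO₂ ÷ 44.009 g/mol = 0.0051308 mol
mol H = 2 × 0.02311 g H₂O ÷ 18.015 g/mol = 0.0025656 mol
From the AgBr data: mol Br per gram of compound = (0.6809 ÷ 187.772) ÷ 0.3805 = 0.0095301 mol/g, so in the 0.2692 g combustion sample mol Br = 0.0025655 mol
Divide by the smallest (0.0025655 mol): C 2.000, H 1.000, Br 1.000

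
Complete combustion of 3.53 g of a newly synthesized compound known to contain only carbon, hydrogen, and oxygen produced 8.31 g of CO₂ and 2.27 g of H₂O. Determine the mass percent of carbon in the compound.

64.2%

mol C = 8.31 g CO₂ ÷ 44.009 g/mol = 0.1888 mol
mol H = 2 × 2.27 g H₂O ÷ 18.015 g/mol = 0.2520 mol
mass O = 3.53 − (2.268 + 0.2540) = 1.008 g → mol O = 1.008 ÷ 15.999 = 0.06300 mol
mass % C = 2.268 g ÷ 3.53 g × 100%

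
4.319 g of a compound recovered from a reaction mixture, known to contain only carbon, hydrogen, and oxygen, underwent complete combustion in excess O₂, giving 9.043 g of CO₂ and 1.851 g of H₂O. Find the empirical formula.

C2H2O

mol C = 9.043 g CO₂ ÷ 44.009 g/mol = 0.20548 mol
mol H = 2 × 1.851 g H₂O ÷ 18.015 g/mol = 0.20550 mol
mass O = 4.319 − (2.4680 + 0.20714) = 1.6438 g → mol O = 1.6438 ÷ 15.999 = 0.10275 mol
Divide by the smallest (0.10275 mol): C 2.000, H 2.000, O 1.000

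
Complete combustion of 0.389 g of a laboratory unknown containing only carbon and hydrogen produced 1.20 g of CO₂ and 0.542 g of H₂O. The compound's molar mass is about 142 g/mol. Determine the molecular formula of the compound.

C10H22

mol C = 1.20 g CO₂ ÷ 44.009 g/mol = 0.02727 mol
mol H = 2 × 0.542 g H₂O ÷ 18.015 g/mol = 0.06017 mol
Divide by the smallest (0.02727 mol): C 1.000, H 2.207
Multiplying each by 5 gives whole numbers: C 5.00, H 11.03
Empirical formula: C5H11
Empirical-formula mass = 71.14 g/mol; 142 ÷ 71.14 ≈ 2, so the molecular formula is C10H22.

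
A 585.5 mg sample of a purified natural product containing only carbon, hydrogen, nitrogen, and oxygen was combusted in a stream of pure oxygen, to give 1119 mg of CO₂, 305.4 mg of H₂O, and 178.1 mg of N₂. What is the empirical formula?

C6H8N3O

mol C = 1.119 g CO₂ ÷ 44.009 g/mol = 0.025427 mol
mol H = 2 × 0.3054 g H₂O ÷ 18.015 g/mol = 0.033905 mol
mol N = 2 × 0.1781 g N₂ ÷ 28.014 g/mol = 0.012715 mol
mass O = 0.5855 − (0.30540 + 0.034176 + 0.17810) = 0.067825 g → mol O = 0.067825 ÷ 15.999 = 0.0042393 mol
Divide by the smallest (0.0042393 mol): C 5.998, H 7.998, N 2.999, O 1.000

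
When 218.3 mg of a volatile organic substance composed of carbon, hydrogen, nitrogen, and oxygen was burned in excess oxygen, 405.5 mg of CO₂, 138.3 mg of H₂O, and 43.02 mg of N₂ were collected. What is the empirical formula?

mol C = 0.4055 g CO₂ ÷ 44.009 g/mol = 0.0092140 mol
mol H = 2 × 0.1383 g H₂O ÷ 18.015 g/mol = 0.015354 mol
mol N = 2 × 0.04302 g N₂ ÷ 28.014 g/mol = 0.0030713 mol
mass O = 0.2183 − (0.11067 + 0.015477 + 0.043020) = 0.049134 g → mol O = 0.049134 ÷ 15.999 = 0.0030710 mol
Divide by the smallest (0.0030710 mol): C 3.000, H 5.000, N 1.000, O 1.000

C3H5NO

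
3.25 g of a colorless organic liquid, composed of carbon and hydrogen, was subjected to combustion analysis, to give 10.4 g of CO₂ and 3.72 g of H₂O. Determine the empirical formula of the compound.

mol C = 10.4 g CO₂ ÷ 44.009 g/mol = 0.2363 mol
mol H = 2 × 3.72 g H₂O ÷ 18.015 g/mol = 0.4130 mol
Divide by the smallest (0.2363 mol): C 1.000, H 1.748
Multiplying each by 4 gives whole numbers: C 4.00, H 6.99

C4H7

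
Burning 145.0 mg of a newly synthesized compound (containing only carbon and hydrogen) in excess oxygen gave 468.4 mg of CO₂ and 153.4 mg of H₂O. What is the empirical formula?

mol C = 0.4684 g CO₂ ÷ 44.009 g/mol = 0.010643 mol
mol H = 2 × 0.1534 g H₂O ÷ 18.015 g/mol = 0.017030 mol
Divide by the smallest (0.010643 mol): C 1.000, H 1.600
Multiplying each by 5 gives whole numbers: C 5.00, H 8.00

C5H8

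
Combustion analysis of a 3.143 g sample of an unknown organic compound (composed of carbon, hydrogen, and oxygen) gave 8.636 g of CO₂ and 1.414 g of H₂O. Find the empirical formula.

C5H4O

mol C = 8.636 g CO₂ ÷ 44.009 g/mol = 0.19623 mol
mol H = 2 × 1.414 g H₂O ÷ 18.015 g/mol = 0.15698 mol
mass O = 3.143 − (2.3569 + 0.15824) = 0.62781 g → mol O = 0.62781 ÷ 15.999 = 0.039241 mol
Divide by the smallest (0.039241 mol): C 5.001, H 4.000, O 1.000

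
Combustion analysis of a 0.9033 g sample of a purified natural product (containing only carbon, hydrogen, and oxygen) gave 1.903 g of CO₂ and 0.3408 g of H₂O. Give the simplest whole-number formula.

mol C = 1.903 g CO₂ ÷ 44.009 g/mol = 0.043241 mol
mol H = 2 × 0.3408 g H₂O ÷ 18.015 g/mol = 0.037835 mol
mass O = 0.9033 − (0.51937 + 0.038138) = 0.34579 g → mol O = 0.34579 ÷ 15.999 = 0.021613 mol
Divide by the smallest (0.021613 mol): C 2.001, H 1.751, O 1.000
Multiplying each by 4 gives whole numbers: C 8.00, H 7.00, O 4.00

C8H7O4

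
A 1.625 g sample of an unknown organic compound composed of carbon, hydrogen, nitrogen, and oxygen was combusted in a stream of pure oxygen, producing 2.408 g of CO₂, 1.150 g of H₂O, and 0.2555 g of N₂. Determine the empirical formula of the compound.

mol C = 2.408 g CO₂ ÷ 44.009 g/mol = 0.054716 mol
mol H = 2 × 1.150 g H₂O ÷ 18.015 g/mol = 0.12767 mol
mol N = 2 × 0.2555 g N₂ ÷ 28.014 g/mol = 0.018241 mol
mass O = 1.625 − (0.65719 + 0.12869 + 0.25550) = 0.58361 g → mol O = 0.58361 ÷ 15.999 = 0.036478 mol
Divide by the smallest (0.018241 mol): C 3.000, H 6.999, N 1.000, O 2.000

C3H7NO2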